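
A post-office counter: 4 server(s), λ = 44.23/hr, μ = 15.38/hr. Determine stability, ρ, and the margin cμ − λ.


Total capacity cμ = 4·15.38 = 61.52/hr
ρ = λ/(cμ) = 44.23/61.52 = 0.7190
Stable ⇔ ρ < 1: YES
Spare capacity = cμ − λ = 61.52 − 44.23 = 17.29/hr

Final: ρ = 0.7190; stable; margin = 17.29/hr


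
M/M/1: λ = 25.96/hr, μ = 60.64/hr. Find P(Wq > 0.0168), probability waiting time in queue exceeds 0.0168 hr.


ρ = 25.96/60.64 = 0.4281
P(Wq > t) = ρ·e^{−(μ−λ)t} = 0.4281·e^{−0.5826}
= 0.4281·0.558431 = 0.239065

Final: 0.239065


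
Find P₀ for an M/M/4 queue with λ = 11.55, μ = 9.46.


a = λ/μ = 11.55/9.46 = 1.2209; ρ = a/c = 0.3052
Σ_{k=0}^{3} a^k/k! (terms k=0..3) = 1.00000 + 1.22093 + 0.74534 + 0.30333 = 3.26960
Tail: a^4/(4!(1−ρ)) = 2.22210/(24·0.6948) = 0.13326
P₀ = 1/(3.26960 + 0.13326) = 1/3.40286 = 0.293870

Final: 0.293870


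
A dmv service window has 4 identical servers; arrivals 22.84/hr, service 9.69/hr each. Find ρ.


ρ = λ/(cμ) = 22.84/(4·9.69) = 22.84/38.76 = 0.5893

Final: 0.5893


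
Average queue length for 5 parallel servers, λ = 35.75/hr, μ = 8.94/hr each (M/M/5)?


a = λ/μ = 3.9989; ρ = a/5 = 0.7998
P₀ = 0.013010
Lq = P₀·a^c·ρ / (c!·(1−ρ)²) = 0.013010·1022.56903·0.7998/(120·0.04009)
= 2.21163

Final: 2.21163


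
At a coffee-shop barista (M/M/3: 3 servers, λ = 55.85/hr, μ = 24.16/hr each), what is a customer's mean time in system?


a = 2.3117; ρ = 0.7706; P₀ = 0.066859
Lq = P₀·a^c·ρ/(c!(1−ρ)²) = 2.01485
Wq = Lq/λ = 2.01485/55.85 = 0.03608 hr
W = Wq + 1/μ = 0.03608 + 0.04139 = 0.07747 hr

Final: 0.07747 hr


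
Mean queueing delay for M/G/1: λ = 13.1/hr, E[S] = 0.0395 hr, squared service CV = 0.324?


ρ = λ·E[S] = 13.1·0.0395 = 0.5174
E[S²] = E[S]²(1+C_s²) = 0.0395²·(1+0.324) = 0.002066
Wq = λ·E[S²]/(2(1−ρ)) = 13.1·0.002066/(2·0.4826) = 0.02804 hr

Final: 0.02804 hr


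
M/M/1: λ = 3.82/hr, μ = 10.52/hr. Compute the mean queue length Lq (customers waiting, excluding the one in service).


ρ = 3.82/10.52 = 0.3631
Lq = ρ²/(1−ρ) = 0.1319/0.6369 = 0.2070

Final: 0.2070


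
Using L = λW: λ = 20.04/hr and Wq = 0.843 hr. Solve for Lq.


Lq = λWq = 20.04·0.843 = 16.8937

Final: 16.8937


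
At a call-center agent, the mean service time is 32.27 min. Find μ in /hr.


μ = 1/(service time) in consistent units.
1 hour = 60 min, so μ = 60/32.27 = 1.8593 per hour

Final: 1.8593 /hr


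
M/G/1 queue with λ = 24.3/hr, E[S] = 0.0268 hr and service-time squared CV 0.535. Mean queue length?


ρ = λ·E[S] = 24.3·0.0268 = 0.6512
Lq = ρ²(1+C_s²)/(2(1−ρ)) = 0.4241·(1+0.535)/(2·0.3488)
= 0.4241·1.5350/0.6975 = 0.93333

Final: 0.93333


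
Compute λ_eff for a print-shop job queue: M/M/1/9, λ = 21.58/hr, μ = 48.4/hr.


ρ = 0.4459; P_K = (1−ρ)ρ^9/(1−ρ^10) = 0.0003860
λ_eff = λ(1 − P_K) = 21.58·(1 − 0.0003860) = 21.58·0.999614 = 21.5717 /hr

Final: 21.5717 /hr


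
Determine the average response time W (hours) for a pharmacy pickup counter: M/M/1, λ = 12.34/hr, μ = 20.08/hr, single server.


W = 1/(μ−λ) = 1/(20.08 − 12.34) = 1/7.74 = 0.1292 hr

Final: 0.1292 hr


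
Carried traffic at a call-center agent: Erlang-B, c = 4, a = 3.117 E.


B(4,3.117) = 0.219051 (Erlang-B)
Carried load = a(1 − B) = 3.117·(1 − 0.219051) = 3.117·0.780949 = 2.4342 E

Final: 2.4342 Erlangs


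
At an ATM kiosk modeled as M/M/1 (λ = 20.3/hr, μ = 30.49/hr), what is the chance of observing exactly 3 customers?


ρ = 20.3/30.49 = 0.6658
P_n = (1−ρ)·ρ^n = (1 − 0.6658)·0.6658^3 = 0.3342·0.295132 = 0.098635

Final: 0.098635


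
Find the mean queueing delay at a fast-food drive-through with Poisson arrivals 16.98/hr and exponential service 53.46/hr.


ρ = 16.98/53.46 = 0.3176
Wq = ρ/(μ−λ) = 0.3176/(53.46 − 16.98) = 0.3176/36.48 = 0.008707 hr

Final: 0.008707 hr


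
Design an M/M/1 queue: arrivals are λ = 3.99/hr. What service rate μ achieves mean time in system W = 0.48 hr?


W = 1/(μ−λ) ⇒ μ − λ = 1/W = 1/0.48 = 2.0833
μ = λ + 1/W = 3.99 + 2.0833 = 6.0733 per hr

Final: 6.0733 /hr


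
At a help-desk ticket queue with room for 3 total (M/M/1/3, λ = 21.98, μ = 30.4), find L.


ρ = 21.98/30.4 = 0.7230
L = ρ[1 − (K+1)ρ^K + Kρ^(K+1)] / [(1−ρ)(1−ρ^(K+1))]
Numerator: 0.7230·(1 − 4·0.377974 + 3·0.273285) = 0.222662
Denominator: (0.2770)·(0.726715) = 0.201281
L = 0.222662/0.201281 = 1.1062

Final: 1.1062


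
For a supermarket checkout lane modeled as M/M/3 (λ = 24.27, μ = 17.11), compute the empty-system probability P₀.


a = λ/μ = 24.27/17.11 = 1.4185; ρ = a/c = 0.4728
Σ_{k=0}^{2} a^k/k! (terms k=0..2) = 1.00000 + 1.41847 + 1.00603 = 3.42450
Tail: a^3/(3!(1−ρ)) = 2.85404/(6·0.5272) = 0.90230
P₀ = 1/(3.42450 + 0.90230) = 1/4.32680 = 0.231118

Final: 0.231118


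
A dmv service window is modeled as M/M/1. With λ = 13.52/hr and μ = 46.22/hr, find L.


ρ = λ/μ = 13.52/46.22 = 0.2925
L = ρ/(1−ρ) = 0.2925/(1 − 0.2925) = 0.2925/0.7075 = 0.4135

Final: 0.4135


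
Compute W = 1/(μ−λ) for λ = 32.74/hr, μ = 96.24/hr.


W = 1/(μ−λ) = 1/(96.24 − 32.74) = 1/63.50 = 0.01575 hr

Final: 0.01575 hr


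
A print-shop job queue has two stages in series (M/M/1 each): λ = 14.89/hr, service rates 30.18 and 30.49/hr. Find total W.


Each node sees arrival rate λ = 14.89/hr (tandem ⇒ throughput preserved).
W₁ = 1/(μ₁−λ) = 1/(30.18−14.89) = 0.06540 hr
W₂ = 1/(μ₂−λ) = 1/(30.49−14.89) = 0.06410 hr
W_total = W₁ + W₂ = 0.06540 + 0.06410 = 0.12950 hr

Final: 0.12950 hr


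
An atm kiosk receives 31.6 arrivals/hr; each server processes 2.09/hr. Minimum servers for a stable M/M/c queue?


Stability requires cμ > λ ⇔ c > λ/μ.
λ/μ = 31.6/2.09 = 15.1196
Minimum integer c = ⌊15.1196⌋ + 1 = 16
Check: 16·2.09 = 33.44 > 31.6, while 15·2.09 = 31.35 ≤ 31.6

Final: 16 servers


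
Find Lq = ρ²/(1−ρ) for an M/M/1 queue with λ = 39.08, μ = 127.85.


ρ = 39.08/127.85 = 0.3057
Lq = ρ²/(1−ρ) = 0.09343/0.6943 = 0.1346

Final: 0.1346


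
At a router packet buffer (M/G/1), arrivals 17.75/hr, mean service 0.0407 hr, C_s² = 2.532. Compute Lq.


ρ = λ·E[S] = 17.75·0.0407 = 0.7224
Lq = ρ²(1+C_s²)/(2(1−ρ)) = 0.5219·(1+2.532)/(2·0.2776)
= 0.5219·3.5320/0.5552 = 3.32044

Final: 3.32044


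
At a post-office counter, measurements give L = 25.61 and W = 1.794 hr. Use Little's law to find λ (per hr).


λ = L/W = 25.61/1.794 = 14.2754 /hr

Final: 14.2754 /hr


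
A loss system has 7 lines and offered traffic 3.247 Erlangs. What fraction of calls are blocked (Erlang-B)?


B(c,a) = (a^c/c!) / Σ_{k=0}^{c} a^k/k!
a^7/7! = 0.754997
Σ terms (k=0..7): 1.00000 + 3.24700 + 5.27150 + 5.70553 + 4.63146 + 3.00767 + 1.62765 + 0.75500 = 25.245808
B = 0.754997/25.245808 = 0.029906

Final: 0.029906


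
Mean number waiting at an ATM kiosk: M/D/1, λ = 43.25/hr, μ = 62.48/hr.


ρ = 43.25/62.48 = 0.6922
M/D/1: Lq = ρ²/(2(1−ρ)) = 0.4792/(2·0.3078) = 0.77843

Final: 0.77843


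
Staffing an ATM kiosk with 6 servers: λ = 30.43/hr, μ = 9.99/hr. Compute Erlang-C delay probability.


a = λ/μ = 3.0460; ρ = a/6 = 0.5077
P₀ = 0.046683 (from M/M/c formula)
C(c,a) = [a^c/(c!(1−ρ))]·P₀ = [798.76455/(720·0.4923)]·0.046683
= 2.25338·0.046683 = 0.105193

Final: 0.105193


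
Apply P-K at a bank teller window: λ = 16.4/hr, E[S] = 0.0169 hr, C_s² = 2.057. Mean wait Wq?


ρ = λ·E[S] = 16.4·0.0169 = 0.2772
E[S²] = E[S]²(1+C_s²) = 0.0169²·(1+2.057) = 0.0008731
Wq = λ·E[S²]/(2(1−ρ)) = 16.4·0.0008731/(2·0.7228) = 0.009905 hr

Final: 0.009905 hr


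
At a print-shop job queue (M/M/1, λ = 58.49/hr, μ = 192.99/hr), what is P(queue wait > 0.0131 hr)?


ρ = 58.49/192.99 = 0.3031
P(Wq > t) = ρ·e^{−(μ−λ)t} = 0.3031·e^{−1.7620}
= 0.3031·0.171710 = 0.052041

Final: 0.052041


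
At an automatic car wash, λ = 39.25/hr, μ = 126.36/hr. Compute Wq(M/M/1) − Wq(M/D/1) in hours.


ρ = 39.25/126.36 = 0.3106
Wq(M/M/1) = ρ/(μ−λ) = 0.3106/87.11 = 0.003566 hr
Wq(M/D/1) = ρ/(2(μ−λ)) = 0.001783 hr
Savings = 0.003566 − 0.001783 = 0.001783 hr

Final: 0.001783 hr


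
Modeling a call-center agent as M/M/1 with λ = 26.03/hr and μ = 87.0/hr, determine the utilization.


ρ = λ/μ = 26.03/87.0 = 0.2992

Final: 0.2992


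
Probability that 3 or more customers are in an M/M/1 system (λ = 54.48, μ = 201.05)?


ρ = 54.48/201.05 = 0.2710
P(N ≥ n) = ρ^n = 0.2710^3 = 0.019898

Final: 0.019898


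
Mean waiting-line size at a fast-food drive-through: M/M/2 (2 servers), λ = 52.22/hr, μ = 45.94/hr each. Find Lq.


a = λ/μ = 1.1367; ρ = a/2 = 0.5684
P₀ = 0.275226
Lq = P₀·a^c·ρ / (c!·(1−ρ)²) = 0.275226·1.29209·0.5684/(2·0.18632)
= 0.54238

Final: 0.54238


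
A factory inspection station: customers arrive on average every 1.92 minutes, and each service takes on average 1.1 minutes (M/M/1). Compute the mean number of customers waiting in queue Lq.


λ = 60/1.92 = 31.2500 /hr
μ = 60/1.1 = 54.5455 /hr
ρ = λ/μ = 31.2500/54.5455 = 0.5729
Lq = ρ²/(1−ρ) = 0.3282/0.4271 = 0.7685

Final: 0.7685


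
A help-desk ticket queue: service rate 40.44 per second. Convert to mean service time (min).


Mean service time = 1/μ = 1/40.44 second = 0.02473 second
In minutes: 0.02473 × 0.0166667 = 0.0004121 min

Final: 0.0004121 min


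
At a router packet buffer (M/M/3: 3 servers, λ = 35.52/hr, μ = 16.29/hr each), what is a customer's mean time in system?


a = 2.1805; ρ = 0.7268; P₀ = 0.084155
Lq = P₀·a^c·ρ/(c!(1−ρ)²) = 1.41625
Wq = Lq/λ = 1.41625/35.52 = 0.03987 hr
W = Wq + 1/μ = 0.03987 + 0.06139 = 0.10126 hr

Final: 0.10126 hr


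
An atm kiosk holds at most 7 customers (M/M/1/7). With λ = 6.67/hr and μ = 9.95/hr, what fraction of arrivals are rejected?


ρ = λ/μ = 6.67/9.95 = 0.6704
P_K = (1−ρ)ρ^K/(1−ρ^(K+1)) = (0.3296·0.060830)/(1 − 0.040778)
= 0.020053/0.959222 = 0.020905

Final: 0.020905


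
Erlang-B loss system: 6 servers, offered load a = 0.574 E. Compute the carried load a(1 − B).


B(6,0.574) = 0.00002798 (Erlang-B)
Carried load = a(1 − B) = 0.574·(1 − 0.00002798) = 0.574·0.999972 = 0.5740 E

Final: 0.5740 Erlangs


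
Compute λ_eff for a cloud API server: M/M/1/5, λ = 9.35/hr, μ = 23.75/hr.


ρ = 0.3937; P_K = (1−ρ)ρ^5/(1−ρ^6) = 0.005755
λ_eff = λ(1 − P_K) = 9.35·(1 − 0.005755) = 9.35·0.994245 = 9.2962 /hr

Final: 9.2962 /hr


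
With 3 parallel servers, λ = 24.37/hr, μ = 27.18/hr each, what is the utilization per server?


ρ = λ/(cμ) = 24.37/(3·27.18) = 24.37/81.54 = 0.2989

Final: 0.2989


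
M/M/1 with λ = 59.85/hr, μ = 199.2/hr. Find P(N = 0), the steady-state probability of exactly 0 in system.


ρ = 59.85/199.2 = 0.3005
P_n = (1−ρ)·ρ^n = (1 − 0.3005)·0.3005^0 = 0.6995·1.000000 = 0.699548

Final: 0.699548


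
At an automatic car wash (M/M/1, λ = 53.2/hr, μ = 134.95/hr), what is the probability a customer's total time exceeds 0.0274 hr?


W ~ Exponential(μ−λ) for M/M/1.
μ − λ = 134.95 − 53.2 = 81.7500
P(W > t) = e^{−(μ−λ)t} = e^{−2.2399} = 0.106464

Final: 0.106464


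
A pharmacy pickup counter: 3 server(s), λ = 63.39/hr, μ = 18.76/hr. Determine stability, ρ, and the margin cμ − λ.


Total capacity cμ = 3·18.76 = 56.28/hr
ρ = λ/(cμ) = 63.39/56.28 = 1.1263
Stable ⇔ ρ < 1: NO
Spare capacity = cμ − λ = 56.28 − 63.39 = -7.11/hr

Final: ρ = 1.1263; unstable; margin = -7.11/hr


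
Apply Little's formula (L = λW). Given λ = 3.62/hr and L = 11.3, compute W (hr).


W = L/λ = 11.3/3.62 = 3.1215 hr

Final: 3.1215 hr


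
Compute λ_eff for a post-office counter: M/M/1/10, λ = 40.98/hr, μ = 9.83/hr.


ρ = 4.1689; P_K = (1−ρ)ρ^10/(1−ρ^11) = 0.760127
λ_eff = λ(1 − P_K) = 40.98·(1 − 0.760127) = 40.98·0.239873 = 9.8300 /hr

Final: 9.8300 /hr


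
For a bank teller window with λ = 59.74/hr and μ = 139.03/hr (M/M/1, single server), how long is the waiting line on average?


ρ = 59.74/139.03 = 0.4297
Lq = ρ²/(1−ρ) = 0.1846/0.5703 = 0.3237

Final: 0.3237


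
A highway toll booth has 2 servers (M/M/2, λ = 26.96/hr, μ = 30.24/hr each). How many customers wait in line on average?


a = λ/μ = 0.8915; ρ = a/2 = 0.4458
P₀ = 0.383349
Lq = P₀·a^c·ρ / (c!·(1−ρ)²) = 0.383349·0.79483·0.4458/(2·0.30717)
= 0.22109

Final: 0.22109


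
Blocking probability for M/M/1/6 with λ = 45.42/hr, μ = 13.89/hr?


ρ = λ/μ = 45.42/13.89 = 3.2700
P_K = (1−ρ)ρ^K/(1−ρ^(K+1)) = (-2.2700·1222.557530)/(1 − 3997.736718)
= -2775.179188/-3996.736718 = 0.694361

Final: 0.694361


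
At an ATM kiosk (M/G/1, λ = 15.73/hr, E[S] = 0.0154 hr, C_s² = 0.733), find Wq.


ρ = λ·E[S] = 15.73·0.0154 = 0.2422
E[S²] = E[S]²(1+C_s²) = 0.0154²·(1+0.733) = 0.0004110
Wq = λ·E[S²]/(2(1−ρ)) = 15.73·0.0004110/(2·0.7578) = 0.004266 hr

Final: 0.004266 hr


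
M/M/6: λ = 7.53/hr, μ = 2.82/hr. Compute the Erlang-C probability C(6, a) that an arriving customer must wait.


a = λ/μ = 2.6702; ρ = a/6 = 0.4450
P₀ = 0.068658 (from M/M/c formula)
C(c,a) = [a^c/(c!(1−ρ))]·P₀ = [362.47262/(720·0.5550)]·0.068658
= 0.90715·0.068658 = 0.062283

Final: 0.062283


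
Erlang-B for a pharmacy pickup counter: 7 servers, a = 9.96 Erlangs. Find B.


B(c,a) = (a^c/c!) / Σ_{k=0}^{c} a^k/k!
a^7/7! = 1929.233669
Σ terms (k=0..7): 1.00000 + 9.96000 + 49.60080 + 164.67466 + 410.03989 + 816.79947 + 1355.88712 + 1929.23367 = 4737.195602
B = 1929.233669/4737.195602 = 0.407252

Final: 0.407252


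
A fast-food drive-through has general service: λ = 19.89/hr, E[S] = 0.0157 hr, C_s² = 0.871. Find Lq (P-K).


ρ = λ·E[S] = 19.89·0.0157 = 0.3123
Lq = ρ²(1+C_s²)/(2(1−ρ)) = 0.09751·(1+0.871)/(2·0.6877)
= 0.09751·1.8710/1.3755 = 0.13265

Final: 0.13265


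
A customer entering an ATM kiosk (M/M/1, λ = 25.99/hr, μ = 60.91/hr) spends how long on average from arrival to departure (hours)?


W = 1/(μ−λ) = 1/(60.91 − 25.99) = 1/34.92 = 0.02864 hr

Final: 0.02864 hr


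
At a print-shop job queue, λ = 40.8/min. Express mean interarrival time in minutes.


Mean interarrival time = 1/λ = 1/40.8 minute = 0.02451 minute
In minutes: 0.02451 × 1 = 0.02451 min

Final: 0.02451 min


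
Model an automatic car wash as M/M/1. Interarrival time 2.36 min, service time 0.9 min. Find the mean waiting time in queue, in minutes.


λ = 60/2.36 = 25.4237 /hr
μ = 60/0.9 = 66.6667 /hr
ρ = λ/μ = 25.4237/66.6667 = 0.3814
Wq = ρ/(μ−λ) = 0.3814/(66.6667−25.4237) = 0.009247 hr
In minutes: 0.009247·60 = 0.5548 min

Final: 0.5548 min


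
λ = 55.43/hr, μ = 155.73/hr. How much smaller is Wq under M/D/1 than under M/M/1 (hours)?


ρ = 55.43/155.73 = 0.3559
Wq(M/M/1) = ρ/(μ−λ) = 0.3559/100.30 = 0.003549 hr
Wq(M/D/1) = ρ/(2(μ−λ)) = 0.001774 hr
Savings = 0.003549 − 0.001774 = 0.001774 hr

Final: 0.001774 hr


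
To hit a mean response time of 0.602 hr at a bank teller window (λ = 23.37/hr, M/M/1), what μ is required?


W = 1/(μ−λ) ⇒ μ − λ = 1/W = 1/0.602 = 1.6611
μ = λ + 1/W = 23.37 + 1.6611 = 25.0311 per hr

Final: 25.0311 /hr


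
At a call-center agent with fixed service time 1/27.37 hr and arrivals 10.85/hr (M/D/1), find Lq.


ρ = 10.85/27.37 = 0.3964
M/D/1: Lq = ρ²/(2(1−ρ)) = 0.1571/(2·0.6036) = 0.13018

Final: 0.13018


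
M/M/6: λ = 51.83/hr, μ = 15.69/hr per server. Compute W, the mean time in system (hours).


a = 3.3034; ρ = 0.5506; P₀ = 0.035685
Lq = P₀·a^c·ρ/(c!(1−ρ)²) = 0.17554
Wq = Lq/λ = 0.17554/51.83 = 0.003387 hr
W = Wq + 1/μ = 0.003387 + 0.06373 = 0.06712 hr

Final: 0.06712 hr


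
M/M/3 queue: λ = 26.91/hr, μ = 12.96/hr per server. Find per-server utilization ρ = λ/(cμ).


ρ = λ/(cμ) = 26.91/(3·12.96) = 26.91/38.88 = 0.6921

Final: 0.6921


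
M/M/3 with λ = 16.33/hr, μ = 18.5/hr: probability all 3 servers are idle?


a = λ/μ = 16.33/18.5 = 0.8827; ρ = a/c = 0.2942
Σ_{k=0}^{2} a^k/k! (terms k=0..2) = 1.00000 + 0.88270 + 0.38958 = 2.27228
Tail: a^3/(3!(1−ρ)) = 0.68777/(6·0.7058) = 0.16242
P₀ = 1/(2.27228 + 0.16242) = 1/2.43470 = 0.410728

Final: 0.410728


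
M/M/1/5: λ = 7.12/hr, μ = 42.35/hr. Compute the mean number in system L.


ρ = 7.12/42.35 = 0.1681
L = ρ[1 − (K+1)ρ^K + Kρ^(K+1)] / [(1−ρ)(1−ρ^(K+1))]
Numerator: 0.1681·(1 − 6·0.0001343 + 5·0.00002258) = 0.168006
Denominator: (0.8319)·(0.999977) = 0.831858
L = 0.168006/0.831858 = 0.2020

Final: 0.2020


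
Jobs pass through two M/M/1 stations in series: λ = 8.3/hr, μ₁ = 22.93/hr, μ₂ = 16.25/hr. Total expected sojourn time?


Each node sees arrival rate λ = 8.3/hr (tandem ⇒ throughput preserved).
W₁ = 1/(μ₁−λ) = 1/(22.93−8.3) = 0.06835 hr
W₂ = 1/(μ₂−λ) = 1/(16.25−8.3) = 0.12579 hr
W_total = W₁ + W₂ = 0.06835 + 0.12579 = 0.19414 hr

Final: 0.19414 hr


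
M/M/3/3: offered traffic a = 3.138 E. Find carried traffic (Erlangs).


B(3,3.138) = 0.362382 (Erlang-B)
Carried load = a(1 − B) = 3.138·(1 − 0.362382) = 3.138·0.637618 = 2.0008 E

Final: 2.0008 Erlangs


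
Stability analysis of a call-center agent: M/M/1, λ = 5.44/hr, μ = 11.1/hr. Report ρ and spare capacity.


Total capacity cμ = 1·11.1 = 11.10/hr
ρ = λ/(cμ) = 5.44/11.10 = 0.4901
Stable ⇔ ρ < 1: YES
Spare capacity = cμ − λ = 11.10 − 5.44 = 5.66/hr

Final: ρ = 0.4901; stable; margin = 5.66/hr


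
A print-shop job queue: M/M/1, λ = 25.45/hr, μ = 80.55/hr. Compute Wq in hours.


ρ = 25.45/80.55 = 0.3160
Wq = ρ/(μ−λ) = 0.3160/(80.55 − 25.45) = 0.3160/55.10 = 0.005734 hr

Final: 0.005734 hr


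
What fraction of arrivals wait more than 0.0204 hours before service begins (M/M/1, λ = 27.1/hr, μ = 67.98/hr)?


ρ = 27.1/67.98 = 0.3986
P(Wq > t) = ρ·e^{−(μ−λ)t} = 0.3986·e^{−0.8340}
= 0.3986·0.434329 = 0.173144

Final: 0.173144


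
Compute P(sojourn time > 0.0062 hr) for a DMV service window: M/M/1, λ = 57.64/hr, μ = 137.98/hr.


W ~ Exponential(μ−λ) for M/M/1.
μ − λ = 137.98 − 57.64 = 80.3400
P(W > t) = e^{−(μ−λ)t} = e^{−0.4981} = 0.607679

Final: 0.607679


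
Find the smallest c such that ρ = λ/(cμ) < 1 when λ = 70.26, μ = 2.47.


Stability requires cμ > λ ⇔ c > λ/μ.
λ/μ = 70.26/2.47 = 28.4453
Minimum integer c = ⌊28.4453⌋ + 1 = 29
Check: 29·2.47 = 71.63 > 70.26, while 28·2.47 = 69.16 ≤ 70.26

Final: 29 servers


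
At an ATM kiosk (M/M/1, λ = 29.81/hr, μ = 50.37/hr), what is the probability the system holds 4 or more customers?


ρ = 29.81/50.37 = 0.5918
P(N ≥ n) = ρ^n = 0.5918^4 = 0.122676

Final: 0.122676


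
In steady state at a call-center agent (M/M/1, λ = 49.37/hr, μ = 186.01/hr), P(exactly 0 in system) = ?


ρ = 49.37/186.01 = 0.2654
P_n = (1−ρ)·ρ^n = (1 − 0.2654)·0.2654^0 = 0.7346·1.000000 = 0.734584

Final: 0.734584


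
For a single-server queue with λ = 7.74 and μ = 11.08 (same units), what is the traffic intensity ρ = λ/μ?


ρ = λ/μ = 7.74/11.08 = 0.6986

Final: 0.6986


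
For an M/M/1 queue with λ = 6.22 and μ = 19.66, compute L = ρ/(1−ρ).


ρ = λ/μ = 6.22/19.66 = 0.3164
L = ρ/(1−ρ) = 0.3164/(1 − 0.3164) = 0.3164/0.6836 = 0.4628

Final: 0.4628


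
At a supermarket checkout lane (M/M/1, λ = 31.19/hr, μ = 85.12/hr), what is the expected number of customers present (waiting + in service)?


ρ = λ/μ = 31.19/85.12 = 0.3664
L = ρ/(1−ρ) = 0.3664/(1 − 0.3664) = 0.3664/0.6336 = 0.5783

Final: 0.5783


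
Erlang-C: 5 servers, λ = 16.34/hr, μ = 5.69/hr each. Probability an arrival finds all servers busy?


a = λ/μ = 2.8717; ρ = a/5 = 0.5743
P₀ = 0.053766 (from M/M/c formula)
C(c,a) = [a^c/(c!(1−ρ))]·P₀ = [195.29851/(120·0.4257)]·0.053766
= 3.82345·0.053766 = 0.205571

Final: 0.205571


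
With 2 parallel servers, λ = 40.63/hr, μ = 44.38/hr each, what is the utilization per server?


ρ = λ/(cμ) = 40.63/(2·44.38) = 40.63/88.76 = 0.4578

Final: 0.4578


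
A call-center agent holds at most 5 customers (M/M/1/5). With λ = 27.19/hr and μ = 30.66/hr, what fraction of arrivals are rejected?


ρ = λ/μ = 27.19/30.66 = 0.8868
P_K = (1−ρ)ρ^K/(1−ρ^(K+1)) = (0.1132·0.548511)/(1 − 0.486432)
= 0.062079/0.513568 = 0.120877

Final: 0.120877


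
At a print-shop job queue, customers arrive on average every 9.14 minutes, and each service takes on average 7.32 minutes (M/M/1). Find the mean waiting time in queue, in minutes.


λ = 60/9.14 = 6.5646 /hr
μ = 60/7.32 = 8.1967 /hr
ρ = λ/μ = 6.5646/8.1967 = 0.8009
Wq = ρ/(μ−λ) = 0.8009/(8.1967−6.5646) = 0.49068 hr
In minutes: 0.49068·60 = 29.441 min

Final: 29.441 min


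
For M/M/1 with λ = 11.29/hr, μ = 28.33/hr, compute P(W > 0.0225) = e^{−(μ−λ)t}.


W ~ Exponential(μ−λ) for M/M/1.
μ − λ = 28.33 − 11.29 = 17.0400
P(W > t) = e^{−(μ−λ)t} = e^{−0.3834} = 0.681540

Final: 0.681540


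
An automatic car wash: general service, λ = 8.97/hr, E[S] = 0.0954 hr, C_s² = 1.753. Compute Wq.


ρ = λ·E[S] = 8.97·0.0954 = 0.8557
E[S²] = E[S]²(1+C_s²) = 0.0954²·(1+1.753) = 0.025055
Wq = λ·E[S²]/(2(1−ρ)) = 8.97·0.025055/(2·0.1443) = 0.77896 hr

Final: 0.77896 hr


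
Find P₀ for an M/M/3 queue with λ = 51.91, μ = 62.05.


a = λ/μ = 51.91/62.05 = 0.8366; ρ = a/c = 0.2789
Σ_{k=0}^{2} a^k/k! (terms k=0..2) = 1.00000 + 0.83658 + 0.34994 = 2.18652
Tail: a^3/(3!(1−ρ)) = 0.58550/(6·0.7211) = 0.13532
P₀ = 1/(2.18652 + 0.13532) = 1/2.32184 = 0.430693

Final: 0.430693


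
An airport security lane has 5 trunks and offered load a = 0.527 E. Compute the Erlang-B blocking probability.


B(c,a) = (a^c/c!) / Σ_{k=0}^{c} a^k/k!
a^5/5! = 0.0003387
Σ terms (k=0..5): 1.00000 + 0.52700 + 0.13886 + 0.02439 + 0.003214 + 0.0003387 = 1.693811
B = 0.0003387/1.693811 = 0.0002000

Final: 0.0002000


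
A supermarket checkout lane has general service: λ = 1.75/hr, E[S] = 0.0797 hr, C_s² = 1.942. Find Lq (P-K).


ρ = λ·E[S] = 1.75·0.0797 = 0.1395
Lq = ρ²(1+C_s²)/(2(1−ρ)) = 0.01945·(1+1.942)/(2·0.8605)
= 0.01945·2.9420/1.7210 = 0.03325

Final: 0.03325


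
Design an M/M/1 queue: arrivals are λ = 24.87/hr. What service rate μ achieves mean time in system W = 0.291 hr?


W = 1/(μ−λ) ⇒ μ − λ = 1/W = 1/0.291 = 3.4364
μ = λ + 1/W = 24.87 + 3.4364 = 28.3064 per hr

Final: 28.3064 /hr


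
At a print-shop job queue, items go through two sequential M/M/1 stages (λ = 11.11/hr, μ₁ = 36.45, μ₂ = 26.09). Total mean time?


Each node sees arrival rate λ = 11.11/hr (tandem ⇒ throughput preserved).
W₁ = 1/(μ₁−λ) = 1/(36.45−11.11) = 0.03946 hr
W₂ = 1/(μ₂−λ) = 1/(26.09−11.11) = 0.06676 hr
W_total = W₁ + W₂ = 0.03946 + 0.06676 = 0.10622 hr

Final: 0.10622 hr


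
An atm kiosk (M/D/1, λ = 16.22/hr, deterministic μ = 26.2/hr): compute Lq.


ρ = 16.22/26.2 = 0.6191
M/D/1: Lq = ρ²/(2(1−ρ)) = 0.3833/(2·0.3809) = 0.50308

Final: 0.50308


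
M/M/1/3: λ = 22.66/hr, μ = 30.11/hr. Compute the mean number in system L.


ρ = 22.66/30.11 = 0.7526
L = ρ[1 − (K+1)ρ^K + Kρ^(K+1)] / [(1−ρ)(1−ρ^(K+1))]
Numerator: 0.7526·(1 − 4·0.426233 + 3·0.320772) = 0.193700
Denominator: (0.2474)·(0.679228) = 0.168059
L = 0.193700/0.168059 = 1.1526

Final: 1.1526


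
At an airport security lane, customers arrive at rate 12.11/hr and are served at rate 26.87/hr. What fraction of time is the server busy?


ρ = λ/μ = 12.11/26.87 = 0.4507

Final: 0.4507


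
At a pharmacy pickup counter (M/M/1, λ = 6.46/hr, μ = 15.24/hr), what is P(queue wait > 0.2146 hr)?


ρ = 6.46/15.24 = 0.4239
P(Wq > t) = ρ·e^{−(μ−λ)t} = 0.4239·e^{−1.8842}
= 0.4239·0.151952 = 0.064410

Final: 0.064410


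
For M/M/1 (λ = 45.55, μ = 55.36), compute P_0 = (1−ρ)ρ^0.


ρ = 45.55/55.36 = 0.8228
P_n = (1−ρ)·ρ^n = (1 − 0.8228)·0.8228^0 = 0.1772·1.000000 = 0.177204

Final: 0.177204


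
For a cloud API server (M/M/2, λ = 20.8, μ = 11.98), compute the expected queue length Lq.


a = λ/μ = 1.7362; ρ = a/2 = 0.8681
P₀ = 0.070599
Lq = P₀·a^c·ρ / (c!·(1−ρ)²) = 0.070599·3.01448·0.8681/(2·0.01739)
= 5.31075

Final: 5.31075


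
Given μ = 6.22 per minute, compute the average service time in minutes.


Mean service time = 1/μ = 1/6.22 minute = 0.16077 minute
In minutes: 0.16077 × 1 = 0.1608 min

Final: 0.1608 min


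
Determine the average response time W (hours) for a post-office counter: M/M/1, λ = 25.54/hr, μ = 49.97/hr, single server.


W = 1/(μ−λ) = 1/(49.97 − 25.54) = 1/24.43 = 0.04093 hr

Final: 0.04093 hr


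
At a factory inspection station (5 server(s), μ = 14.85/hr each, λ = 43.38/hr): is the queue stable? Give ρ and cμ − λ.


Total capacity cμ = 5·14.85 = 74.25/hr
ρ = λ/(cμ) = 43.38/74.25 = 0.5842
Stable ⇔ ρ < 1: YES
Spare capacity = cμ − λ = 74.25 − 43.38 = 30.87/hr

Final: ρ = 0.5842; stable; margin = 30.87/hr


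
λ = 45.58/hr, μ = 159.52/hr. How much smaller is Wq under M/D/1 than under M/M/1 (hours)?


ρ = 45.58/159.52 = 0.2857
Wq(M/M/1) = ρ/(μ−λ) = 0.2857/113.94 = 0.002508 hr
Wq(M/D/1) = ρ/(2(μ−λ)) = 0.001254 hr
Savings = 0.002508 − 0.001254 = 0.001254 hr

Final: 0.001254 hr


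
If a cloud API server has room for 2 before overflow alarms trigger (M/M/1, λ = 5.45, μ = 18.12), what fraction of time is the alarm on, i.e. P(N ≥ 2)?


ρ = 5.45/18.12 = 0.3008
P(N ≥ n) = ρ^n = 0.3008^2 = 0.090464

Final: 0.090464


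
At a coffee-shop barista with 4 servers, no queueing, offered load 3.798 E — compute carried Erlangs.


B(4,3.798) = 0.290824 (Erlang-B)
Carried load = a(1 − B) = 3.798·(1 − 0.290824) = 3.798·0.709176 = 2.6934 E

Final: 2.6934 Erlangs


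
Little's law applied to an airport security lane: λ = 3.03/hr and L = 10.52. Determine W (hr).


W = L/λ = 10.52/3.03 = 3.4719 hr

Final: 3.4719 hr


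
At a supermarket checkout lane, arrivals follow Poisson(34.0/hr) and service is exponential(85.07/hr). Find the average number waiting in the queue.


ρ = 34.0/85.07 = 0.3997
Lq = ρ²/(1−ρ) = 0.1597/0.6003 = 0.2661

Final: 0.2661


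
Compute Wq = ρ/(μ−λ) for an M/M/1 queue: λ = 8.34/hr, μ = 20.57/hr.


ρ = 8.34/20.57 = 0.4054
Wq = ρ/(μ−λ) = 0.4054/(20.57 − 8.34) = 0.4054/12.23 = 0.03315 hr

Final: 0.03315 hr


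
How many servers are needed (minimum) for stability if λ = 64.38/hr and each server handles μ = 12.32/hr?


Stability requires cμ > λ ⇔ c > λ/μ.
λ/μ = 64.38/12.32 = 5.2256
Minimum integer c = ⌊5.2256⌋ + 1 = 6
Check: 6·12.32 = 73.92 > 64.38, while 5·12.32 = 61.60 ≤ 64.38

Final: 6 servers


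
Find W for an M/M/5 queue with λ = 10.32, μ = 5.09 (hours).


a = 2.0275; ρ = 0.4055; P₀ = 0.130610
Lq = P₀·a^c·ρ/(c!(1−ρ)²) = 0.04279
Wq = Lq/λ = 0.04279/10.32 = 0.004146 hr
W = Wq + 1/μ = 0.004146 + 0.19646 = 0.20061 hr

Final: 0.20061 hr


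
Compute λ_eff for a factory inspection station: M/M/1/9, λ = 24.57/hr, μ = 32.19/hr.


ρ = 0.7633; P_K = (1−ρ)ρ^9/(1−ρ^10) = 0.022313
λ_eff = λ(1 − P_K) = 24.57·(1 − 0.022313) = 24.57·0.977687 = 24.0218 /hr

Final: 24.0218 /hr


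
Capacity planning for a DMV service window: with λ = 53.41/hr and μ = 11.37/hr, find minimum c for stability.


Stability requires cμ > λ ⇔ c > λ/μ.
λ/μ = 53.41/11.37 = 4.6974
Minimum integer c = ⌊4.6974⌋ + 1 = 5
Check: 5·11.37 = 56.85 > 53.41, while 4·11.37 = 45.48 ≤ 53.41

Final: 5 servers


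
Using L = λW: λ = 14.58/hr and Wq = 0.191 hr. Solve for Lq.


Lq = λWq = 14.58·0.191 = 2.7848

Final: 2.7848


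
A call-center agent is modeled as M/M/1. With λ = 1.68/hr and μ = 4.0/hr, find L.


ρ = λ/μ = 1.68/4.0 = 0.4200
L = ρ/(1−ρ) = 0.4200/(1 − 0.4200) = 0.4200/0.5800 = 0.7241

Final: 0.7241


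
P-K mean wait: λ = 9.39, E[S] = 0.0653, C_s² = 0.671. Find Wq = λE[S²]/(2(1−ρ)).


ρ = λ·E[S] = 9.39·0.0653 = 0.6132
E[S²] = E[S]²(1+C_s²) = 0.0653²·(1+0.671) = 0.007125
Wq = λ·E[S²]/(2(1−ρ)) = 9.39·0.007125/(2·0.3868) = 0.08648 hr

Final: 0.08648 hr


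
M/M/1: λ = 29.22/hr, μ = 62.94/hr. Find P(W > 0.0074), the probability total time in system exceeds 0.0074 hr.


W ~ Exponential(μ−λ) for M/M/1.
μ − λ = 62.94 − 29.22 = 33.7200
P(W > t) = e^{−(μ−λ)t} = e^{−0.2495} = 0.779168

Final: 0.779168


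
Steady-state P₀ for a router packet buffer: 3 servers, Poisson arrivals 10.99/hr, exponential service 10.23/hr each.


a = λ/μ = 10.99/10.23 = 1.0743; ρ = a/c = 0.3581
Σ_{k=0}^{2} a^k/k! (terms k=0..2) = 1.00000 + 1.07429 + 0.57705 = 2.65134
Tail: a^3/(3!(1−ρ)) = 1.23984/(6·0.6419) = 0.32192
P₀ = 1/(2.65134 + 0.32192) = 1/2.97326 = 0.336331

Final: 0.336331


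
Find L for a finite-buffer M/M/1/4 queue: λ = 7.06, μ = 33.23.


ρ = 7.06/33.23 = 0.2125
L = ρ[1 − (K+1)ρ^K + Kρ^(K+1)] / [(1−ρ)(1−ρ^(K+1))]
Numerator: 0.2125·(1 − 5·0.002037 + 4·0.0004329) = 0.210662
Denominator: (0.7875)·(0.999567) = 0.787200
L = 0.210662/0.787200 = 0.2676

Final: 0.2676


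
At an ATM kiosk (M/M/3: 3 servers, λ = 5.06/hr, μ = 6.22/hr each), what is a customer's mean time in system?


a = 0.8135; ρ = 0.2712; P₀ = 0.441012
Lq = P₀·a^c·ρ/(c!(1−ρ)²) = 0.02020
Wq = Lq/λ = 0.02020/5.06 = 0.003992 hr
W = Wq + 1/μ = 0.003992 + 0.16077 = 0.16476 hr

Final: 0.16476 hr


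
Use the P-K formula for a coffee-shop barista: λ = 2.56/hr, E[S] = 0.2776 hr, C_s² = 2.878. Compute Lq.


ρ = λ·E[S] = 2.56·0.2776 = 0.7107
Lq = ρ²(1+C_s²)/(2(1−ρ)) = 0.5050·(1+2.878)/(2·0.2893)
= 0.5050·3.8780/0.5787 = 3.38440

Final: 3.38440


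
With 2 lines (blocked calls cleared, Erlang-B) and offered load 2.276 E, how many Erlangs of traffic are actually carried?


B(2,2.276) = 0.441536 (Erlang-B)
Carried load = a(1 − B) = 2.276·(1 − 0.441536) = 2.276·0.558464 = 1.2711 E

Final: 1.2711 Erlangs


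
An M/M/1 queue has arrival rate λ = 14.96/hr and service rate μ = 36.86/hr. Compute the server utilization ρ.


ρ = λ/μ = 14.96/36.86 = 0.4059

Final: 0.4059


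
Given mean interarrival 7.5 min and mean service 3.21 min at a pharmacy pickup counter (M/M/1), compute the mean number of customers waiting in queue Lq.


λ = 60/7.5 = 8.0000 /hr
μ = 60/3.21 = 18.6916 /hr
ρ = λ/μ = 8.0000/18.6916 = 0.4280
Lq = ρ²/(1−ρ) = 0.1832/0.5720 = 0.3203

Final: 0.3203


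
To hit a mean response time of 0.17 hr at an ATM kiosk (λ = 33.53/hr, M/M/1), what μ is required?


W = 1/(μ−λ) ⇒ μ − λ = 1/W = 1/0.17 = 5.8824
μ = λ + 1/W = 33.53 + 5.8824 = 39.4124 per hr

Final: 39.4124 /hr


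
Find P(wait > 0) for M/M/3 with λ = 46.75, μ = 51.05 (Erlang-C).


a = λ/μ = 0.9158; ρ = a/3 = 0.3053
P₀ = 0.396932 (from M/M/c formula)
C(c,a) = [a^c/(c!(1−ρ))]·P₀ = [0.76799/(6·0.6947)]·0.396932
= 0.18424·0.396932 = 0.073130

Final: 0.073130


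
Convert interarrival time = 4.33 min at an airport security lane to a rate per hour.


λ = 1/(interarrival time) in consistent units.
1 hour = 60 min, so λ = 60/4.33 = 13.8568 per hour

Final: 13.8568 /hr


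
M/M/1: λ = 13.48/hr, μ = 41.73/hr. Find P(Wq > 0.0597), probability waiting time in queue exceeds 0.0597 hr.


ρ = 13.48/41.73 = 0.3230
P(Wq > t) = ρ·e^{−(μ−λ)t} = 0.3230·e^{−1.6865}
= 0.3230·0.185162 = 0.059813

Final: 0.059813


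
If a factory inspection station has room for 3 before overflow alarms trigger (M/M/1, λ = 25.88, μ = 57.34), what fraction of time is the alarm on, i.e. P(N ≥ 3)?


ρ = 25.88/57.34 = 0.4513
P(N ≥ n) = ρ^n = 0.4513^3 = 0.091943

Final: 0.091943


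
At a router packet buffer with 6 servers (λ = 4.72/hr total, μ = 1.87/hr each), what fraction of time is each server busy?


ρ = λ/(cμ) = 4.72/(6·1.87) = 4.72/11.22 = 0.4207

Final: 0.4207


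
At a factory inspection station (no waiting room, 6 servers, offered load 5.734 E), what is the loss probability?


B(c,a) = (a^c/c!) / Σ_{k=0}^{c} a^k/k!
a^6/6! = 49.364374
Σ terms (k=0..6): 1.00000 + 5.73400 + 16.43938 + 31.42113 + 45.04219 + 51.65439 + 49.36437 = 200.655460
B = 49.364374/200.655460 = 0.246016

Final: 0.246016


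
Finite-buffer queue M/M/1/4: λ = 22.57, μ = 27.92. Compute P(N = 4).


ρ = λ/μ = 22.57/27.92 = 0.8084
P_K = (1−ρ)ρ^K/(1−ρ^(K+1)) = (0.1916·0.427036)/(1 − 0.345208)
= 0.081828/0.654792 = 0.124968

Final: 0.124968


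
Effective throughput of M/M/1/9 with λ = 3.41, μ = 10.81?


ρ = 0.3154; P_K = (1−ρ)ρ^9/(1−ρ^10) = 0.00002117
λ_eff = λ(1 − P_K) = 3.41·(1 − 0.00002117) = 3.41·0.999979 = 3.4099 /hr

Final: 3.4099 /hr


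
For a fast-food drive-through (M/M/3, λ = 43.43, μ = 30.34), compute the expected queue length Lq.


a = λ/μ = 1.4314; ρ = a/3 = 0.4771
P₀ = 0.227743
Lq = P₀·a^c·ρ / (c!·(1−ρ)²) = 0.227743·2.93307·0.4771/(6·0.27337)
= 0.19432

Final: 0.19432


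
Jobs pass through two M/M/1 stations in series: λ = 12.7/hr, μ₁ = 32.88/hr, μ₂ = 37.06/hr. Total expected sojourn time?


Each node sees arrival rate λ = 12.7/hr (tandem ⇒ throughput preserved).
W₁ = 1/(μ₁−λ) = 1/(32.88−12.7) = 0.04955 hr
W₂ = 1/(μ₂−λ) = 1/(37.06−12.7) = 0.04105 hr
W_total = W₁ + W₂ = 0.04955 + 0.04105 = 0.09060 hr

Final: 0.09060 hr


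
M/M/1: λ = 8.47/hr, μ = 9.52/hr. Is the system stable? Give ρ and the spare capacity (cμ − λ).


Total capacity cμ = 1·9.52 = 9.52/hr
ρ = λ/(cμ) = 8.47/9.52 = 0.8897
Stable ⇔ ρ < 1: YES
Spare capacity = cμ − λ = 9.52 − 8.47 = 1.05/hr

Final: ρ = 0.8897; stable; margin = 1.05/hr


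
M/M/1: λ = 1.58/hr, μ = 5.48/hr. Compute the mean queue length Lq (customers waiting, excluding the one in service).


ρ = 1.58/5.48 = 0.2883
Lq = ρ²/(1−ρ) = 0.08313/0.7117 = 0.1168

Final: 0.1168


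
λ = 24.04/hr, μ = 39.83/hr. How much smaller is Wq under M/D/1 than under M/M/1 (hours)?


ρ = 24.04/39.83 = 0.6036
Wq(M/M/1) = ρ/(μ−λ) = 0.6036/15.79 = 0.03822 hr
Wq(M/D/1) = ρ/(2(μ−λ)) = 0.01911 hr
Savings = 0.03822 − 0.01911 = 0.01911 hr

Final: 0.01911 hr


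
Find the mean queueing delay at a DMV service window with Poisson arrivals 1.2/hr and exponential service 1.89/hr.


ρ = 1.2/1.89 = 0.6349
Wq = ρ/(μ−λ) = 0.6349/(1.89 − 1.2) = 0.6349/0.6900 = 0.9202 hr

Final: 0.9202 hr


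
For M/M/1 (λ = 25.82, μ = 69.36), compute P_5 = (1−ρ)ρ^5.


ρ = 25.82/69.36 = 0.3723
P_n = (1−ρ)·ρ^n = (1 − 0.3723)·0.3723^5 = 0.6277·0.007149 = 0.004488

Final: 0.004488


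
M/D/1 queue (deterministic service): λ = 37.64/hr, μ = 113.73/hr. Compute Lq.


ρ = 37.64/113.73 = 0.3310
M/D/1: Lq = ρ²/(2(1−ρ)) = 0.1095/(2·0.6690) = 0.08186

Final: 0.08186


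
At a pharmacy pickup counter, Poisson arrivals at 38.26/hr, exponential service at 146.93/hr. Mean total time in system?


W = 1/(μ−λ) = 1/(146.93 − 38.26) = 1/108.67 = 0.009202 hr

Final: 0.009202 hr


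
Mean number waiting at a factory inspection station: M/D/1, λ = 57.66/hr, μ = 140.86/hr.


ρ = 57.66/140.86 = 0.4093
M/D/1: Lq = ρ²/(2(1−ρ)) = 0.1676/(2·0.5907) = 0.14184

Final: 0.14184


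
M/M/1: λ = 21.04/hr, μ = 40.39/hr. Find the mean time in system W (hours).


W = 1/(μ−λ) = 1/(40.39 − 21.04) = 1/19.35 = 0.05168 hr

Final: 0.05168 hr


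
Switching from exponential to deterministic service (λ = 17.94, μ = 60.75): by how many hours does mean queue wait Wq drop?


ρ = 17.94/60.75 = 0.2953
Wq(M/M/1) = ρ/(μ−λ) = 0.2953/42.81 = 0.006898 hr
Wq(M/D/1) = ρ/(2(μ−λ)) = 0.003449 hr
Savings = 0.006898 − 0.003449 = 0.003449 hr

Final: 0.003449 hr


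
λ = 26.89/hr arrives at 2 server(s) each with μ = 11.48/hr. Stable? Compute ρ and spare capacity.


Total capacity cμ = 2·11.48 = 22.96/hr
ρ = λ/(cμ) = 26.89/22.96 = 1.1712
Stable ⇔ ρ < 1: NO
Spare capacity = cμ − λ = 22.96 − 26.89 = -3.93/hr

Final: ρ = 1.1712; unstable; margin = -3.93/hr


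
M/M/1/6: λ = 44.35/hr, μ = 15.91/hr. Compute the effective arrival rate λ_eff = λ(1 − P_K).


ρ = 2.7876; P_K = (1−ρ)ρ^6/(1−ρ^7) = 0.641753
λ_eff = λ(1 − P_K) = 44.35·(1 − 0.641753) = 44.35·0.358247 = 15.8882 /hr

Final: 15.8882 /hr


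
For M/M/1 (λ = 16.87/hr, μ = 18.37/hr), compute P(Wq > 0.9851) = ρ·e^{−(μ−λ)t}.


ρ = 16.87/18.37 = 0.9183
P(Wq > t) = ρ·e^{−(μ−λ)t} = 0.9183·e^{−1.4776}
= 0.9183·0.228173 = 0.209542

Final: 0.209542


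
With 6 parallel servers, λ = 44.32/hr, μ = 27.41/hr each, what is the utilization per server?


ρ = λ/(cμ) = 44.32/(6·27.41) = 44.32/164.46 = 0.2695

Final: 0.2695


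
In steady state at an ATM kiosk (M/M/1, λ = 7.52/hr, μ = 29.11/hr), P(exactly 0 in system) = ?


ρ = 7.52/29.11 = 0.2583
P_n = (1−ρ)·ρ^n = (1 − 0.2583)·0.2583^0 = 0.7417·1.000000 = 0.741670

Final: 0.741670


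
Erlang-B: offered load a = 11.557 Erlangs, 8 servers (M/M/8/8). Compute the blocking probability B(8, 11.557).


B(c,a) = (a^c/c!) / Σ_{k=0}^{c} a^k/k!
a^8/8! = 7892.968740
Σ terms (k=0..8): 1.00000 + 11.55700 + 66.78212 + 257.26700 + 743.30869 + 1718.08371 + 3309.31557 + 5463.68001 + 7892.96874 = 19463.962860
B = 7892.968740/19463.962860 = 0.405517

Final: 0.405517


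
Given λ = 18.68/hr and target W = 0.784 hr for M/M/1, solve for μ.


W = 1/(μ−λ) ⇒ μ − λ = 1/W = 1/0.784 = 1.2755
μ = λ + 1/W = 18.68 + 1.2755 = 19.9555 per hr

Final: 19.9555 /hr


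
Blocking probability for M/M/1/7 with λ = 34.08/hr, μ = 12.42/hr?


ρ = λ/μ = 34.08/12.42 = 2.7440
P_K = (1−ρ)ρ^K/(1−ρ^(K+1)) = (-1.7440·1171.240097)/(1 − 3213.837560)
= -2042.597463/-3212.837560 = 0.635761

Final: 0.635761


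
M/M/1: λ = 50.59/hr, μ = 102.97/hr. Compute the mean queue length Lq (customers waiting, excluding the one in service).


ρ = 50.59/102.97 = 0.4913
Lq = ρ²/(1−ρ) = 0.2414/0.5087 = 0.4745

Final: 0.4745


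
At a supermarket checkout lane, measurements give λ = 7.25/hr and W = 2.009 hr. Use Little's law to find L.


L = λW = 7.25·2.009 = 14.5652

Final: 14.5652


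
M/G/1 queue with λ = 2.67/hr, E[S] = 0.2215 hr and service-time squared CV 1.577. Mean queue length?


ρ = λ·E[S] = 2.67·0.2215 = 0.5914
Lq = ρ²(1+C_s²)/(2(1−ρ)) = 0.3498·(1+1.577)/(2·0.4086)
= 0.3498·2.5770/0.8172 = 1.10296

Final: 1.10296


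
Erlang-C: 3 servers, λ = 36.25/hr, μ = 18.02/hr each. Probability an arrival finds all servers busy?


a = λ/μ = 2.0117; ρ = a/3 = 0.6706
P₀ = 0.109250 (from M/M/c formula)
C(c,a) = [a^c/(c!(1−ρ))]·P₀ = [8.14066/(6·0.3294)]·0.109250
= 4.11832·0.109250 = 0.449925

Final: 0.449925


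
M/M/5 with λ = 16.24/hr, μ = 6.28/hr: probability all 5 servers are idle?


a = λ/μ = 16.24/6.28 = 2.5860; ρ = a/c = 0.5172
Σ_{k=0}^{4} a^k/k! (terms k=0..4) = 1.00000 + 2.58599 + 3.34367 + 2.88223 + 1.86335 = 11.67523
Tail: a^5/(5!(1−ρ)) = 115.64634/(120·0.4828) = 1.99609
P₀ = 1/(11.67523 + 1.99609) = 1/13.67132 = 0.073146

Final: 0.073146


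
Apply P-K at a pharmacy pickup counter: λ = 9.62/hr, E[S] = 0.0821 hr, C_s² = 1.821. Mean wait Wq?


ρ = λ·E[S] = 9.62·0.0821 = 0.7898
E[S²] = E[S]²(1+C_s²) = 0.0821²·(1+1.821) = 0.019015
Wq = λ·E[S²]/(2(1−ρ)) = 9.62·0.019015/(2·0.2102) = 0.43512 hr

Final: 0.43512 hr
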